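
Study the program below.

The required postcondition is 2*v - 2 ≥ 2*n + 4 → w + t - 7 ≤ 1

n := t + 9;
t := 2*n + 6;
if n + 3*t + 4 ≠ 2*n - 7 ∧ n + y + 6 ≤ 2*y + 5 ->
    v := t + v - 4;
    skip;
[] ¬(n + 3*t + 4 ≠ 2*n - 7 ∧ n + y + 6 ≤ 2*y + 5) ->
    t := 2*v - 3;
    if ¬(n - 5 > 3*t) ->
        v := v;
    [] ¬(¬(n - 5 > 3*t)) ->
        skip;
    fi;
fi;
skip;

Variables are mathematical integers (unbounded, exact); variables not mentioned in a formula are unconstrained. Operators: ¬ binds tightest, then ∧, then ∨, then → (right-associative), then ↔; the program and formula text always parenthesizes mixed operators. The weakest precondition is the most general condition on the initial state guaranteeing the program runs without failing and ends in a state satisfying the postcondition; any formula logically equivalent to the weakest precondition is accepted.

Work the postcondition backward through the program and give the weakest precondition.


Working backward. After the program, the postcondition 2*v - 2 ≥ 2*n + 4 → w + t - 7 ≤ 1 must hold; in canonical form it is 2*v ≥ 2*n + 6 → t + w ≤ 8.
Before skip: 2*v ≥ 2*n + 6 → t + w ≤ 8
Then branch requires 2*t + 2*v ≥ 2*n + 14 → t + w ≤ 8; else branch requires ((¬(n > 6*v - 4)) → (2*v ≥ 2*n + 6 → 2*v + w ≤ 11)) ∧ (n > 6*v - 4 → (2*v ≥ 2*n + 6 → 2*v + w ≤ 11)).
Before the if: ((3*t ≠ n - 11 ∧ n ≤ y - 1) → (2*t + 2*v ≥ 2*n + 14 → t + w ≤ 8)) ∧ ((¬(3*t ≠ n - 11 ∧ n ≤ y - 1)) → (((¬(n > 6*v - 4)) → (2*v ≥ 2*n + 6 → 2*v + w ≤ 11)) ∧ (n > 6*v - 4 → (2*v ≥ 2*n + 6 → 2*v + w ≤ 11))))
Before t := 2*n + 6: ((5*n ≠ -29 ∧ n ≤ y - 1) → (2*n + 2*v ≥ 2 → 2*n + w ≤ 2)) ∧ ((¬(5*n ≠ -29 ∧ n ≤ y - 1)) → (((¬(n > 6*v - 4)) → (2*v ≥ 2*n + 6 → 2*v + w ≤ 11)) ∧ (n > 6*v - 4 → (2*v ≥ 2*n + 6 → 2*v + w ≤ 11))))
Before n := t + 9: ((5*t ≠ -74 ∧ t ≤ y - 10) → (2*t + 2*v ≥ -16 → 2*t + w ≤ -16)) ∧ ((¬(5*t ≠ -74 ∧ t ≤ y - 10)) → (((¬(t > 6*v - 13)) → (2*v ≥ 2*t + 24 → 2*v + w ≤ 11)) ∧ (t > 6*v - 13 → (2*v ≥ 2*t + 24 → 2*v + w ≤ 11))))
Answer: WP = ((5*t ≠ -74 ∧ t ≤ y - 10) → (2*t + 2*v ≥ -16 → 2*t + w ≤ -16)) ∧ ((¬(5*t ≠ -74 ∧ t ≤ y - 10)) → (((¬(t > 6*v - 13)) → (2*v ≥ 2*t + 24 → 2*v + w ≤ 11)) ∧ (t > 6*v - 13 → (2*v ≥ 2*t + 24 → 2*v + w ≤ 11))))


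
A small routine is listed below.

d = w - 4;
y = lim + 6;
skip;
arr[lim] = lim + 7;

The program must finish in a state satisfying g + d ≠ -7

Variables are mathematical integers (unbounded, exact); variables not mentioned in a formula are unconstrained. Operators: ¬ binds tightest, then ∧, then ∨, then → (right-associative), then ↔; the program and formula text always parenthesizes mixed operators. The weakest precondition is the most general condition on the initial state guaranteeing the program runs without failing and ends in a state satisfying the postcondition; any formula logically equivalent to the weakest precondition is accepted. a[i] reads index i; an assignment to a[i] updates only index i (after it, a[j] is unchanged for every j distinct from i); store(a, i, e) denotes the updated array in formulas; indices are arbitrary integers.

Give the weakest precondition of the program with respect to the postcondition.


Working backward. After the program, the postcondition g + d ≠ -7 must hold; in canonical form it is d + g ≠ -7.
Before arr[lim] := lim + 7: d + g ≠ -7
Before skip: d + g ≠ -7
Before y := lim + 6: d + g ≠ -7
Before d := w - 4: g + w ≠ -3
Answer: WP = g + w ≠ -3


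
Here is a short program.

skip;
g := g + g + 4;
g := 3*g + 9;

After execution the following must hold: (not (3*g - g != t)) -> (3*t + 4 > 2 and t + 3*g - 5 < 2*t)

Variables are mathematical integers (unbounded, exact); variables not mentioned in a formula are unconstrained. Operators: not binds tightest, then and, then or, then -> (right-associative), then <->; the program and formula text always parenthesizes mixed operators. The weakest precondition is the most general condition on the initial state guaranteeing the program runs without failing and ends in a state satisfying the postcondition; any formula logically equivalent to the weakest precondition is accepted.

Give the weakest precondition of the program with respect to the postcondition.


Working backward. After the program, the postcondition (not (3*g - g != t)) -> (3*t + 4 > 2 and t + 3*g - 5 < 2*t) must hold; in canonical form it is (not (2*g != t)) -> (3*t > -2 and 3*g < t + 5).
Before g := 3*g + 9: (not (6*g != t - 18)) -> (3*t > -2 and 9*g < t - 22)
Before g := g + g + 4: (not (12*g != t - 42)) -> (3*t > -2 and 18*g < t - 58)
Before skip: (not (12*g != t - 42)) -> (3*t > -2 and 18*g < t - 58)
Answer: WP = (not (12*g != t - 42)) -> (3*t > -2 and 18*g < t - 58)


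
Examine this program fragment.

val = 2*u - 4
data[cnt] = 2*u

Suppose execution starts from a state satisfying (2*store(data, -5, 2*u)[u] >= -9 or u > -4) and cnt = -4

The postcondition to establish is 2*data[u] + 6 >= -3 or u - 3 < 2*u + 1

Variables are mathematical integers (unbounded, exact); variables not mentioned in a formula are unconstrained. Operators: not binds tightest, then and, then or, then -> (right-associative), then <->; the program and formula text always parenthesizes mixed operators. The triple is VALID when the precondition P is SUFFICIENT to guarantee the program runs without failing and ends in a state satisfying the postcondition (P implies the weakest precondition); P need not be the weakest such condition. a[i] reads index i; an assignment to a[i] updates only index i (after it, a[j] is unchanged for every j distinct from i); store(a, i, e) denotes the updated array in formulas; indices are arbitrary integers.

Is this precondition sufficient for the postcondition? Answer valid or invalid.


Working backward. After the program, the postcondition 2*data[u] + 6 >= -3 or u - 3 < 2*u + 1 must hold; in canonical form it is 2*data[u] >= -9 or u > -4.
Before data[cnt] := 2*u: 2*store(data, cnt, 2*u)[u] >= -9 or u > -4
Before val := 2*u - 4: 2*store(data, cnt, 2*u)[u] >= -9 or u > -4
The weakest precondition is 2*store(data, cnt, 2*u)[u] >= -9 or u > -4.
Check whether (2*store(data, -5, 2*u)[u] >= -9 or u > -4) and cnt = -4 implies it.
Countermodel: at the initial state cnt = -4, data = {[-5] = 2, [-4] = 27723, elsewhere 2}, u = -4, the precondition holds but the weakest precondition fails.
Answer: invalid


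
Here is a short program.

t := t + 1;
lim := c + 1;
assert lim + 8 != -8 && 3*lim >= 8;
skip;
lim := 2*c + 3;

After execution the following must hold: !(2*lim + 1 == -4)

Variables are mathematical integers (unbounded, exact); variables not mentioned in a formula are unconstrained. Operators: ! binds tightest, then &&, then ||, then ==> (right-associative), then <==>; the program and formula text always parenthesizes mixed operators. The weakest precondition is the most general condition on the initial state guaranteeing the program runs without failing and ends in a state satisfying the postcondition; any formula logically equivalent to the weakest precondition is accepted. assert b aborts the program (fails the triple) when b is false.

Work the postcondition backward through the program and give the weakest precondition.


Working backward. After the program, the postcondition !(2*lim + 1 == -4) must hold; in canonical form it is !(2*lim == -5).
Before lim := 2*c + 3: !(4*c == -11)
Before skip: !(4*c == -11)
Before assert lim + 8 != -8 && 3*lim >= 8: lim != -16 && 3*lim >= 8 && (!(4*c == -11))
Before lim := c + 1: c != -17 && 3*c >= 5 && (!(4*c == -11))
Before t := t + 1: c != -17 && 3*c >= 5 && (!(4*c == -11))
Answer: WP = c != -17 && 3*c >= 5 && (!(4*c == -11))


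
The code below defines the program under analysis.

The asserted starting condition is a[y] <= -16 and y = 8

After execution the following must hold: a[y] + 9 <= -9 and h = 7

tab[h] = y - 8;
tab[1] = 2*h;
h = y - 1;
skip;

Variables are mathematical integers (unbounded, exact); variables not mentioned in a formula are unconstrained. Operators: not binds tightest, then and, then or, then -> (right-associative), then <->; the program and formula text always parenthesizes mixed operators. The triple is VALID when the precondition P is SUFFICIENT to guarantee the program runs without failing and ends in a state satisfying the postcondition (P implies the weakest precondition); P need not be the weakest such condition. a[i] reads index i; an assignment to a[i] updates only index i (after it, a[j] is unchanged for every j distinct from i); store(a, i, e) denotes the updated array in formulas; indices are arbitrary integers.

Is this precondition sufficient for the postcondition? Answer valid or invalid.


Working backward. After the program, the postcondition a[y] + 9 <= -9 and h = 7 must hold; in canonical form it is a[y] <= -18 and h = 7.
Before skip: a[y] <= -18 and h = 7
Before h := y - 1: a[y] <= -18 and y = 8
Before tab[1] := 2*h: a[y] <= -18 and y = 8
Before tab[h] := y - 8: a[y] <= -18 and y = 8
The weakest precondition is a[y] <= -18 and y = 8.
Check whether a[y] <= -16 and y = 8 implies it.
Countermodel: at the initial state a = {[8] = -16, elsewhere -16}, y = 8, the precondition holds but the weakest precondition fails.
Answer: invalid


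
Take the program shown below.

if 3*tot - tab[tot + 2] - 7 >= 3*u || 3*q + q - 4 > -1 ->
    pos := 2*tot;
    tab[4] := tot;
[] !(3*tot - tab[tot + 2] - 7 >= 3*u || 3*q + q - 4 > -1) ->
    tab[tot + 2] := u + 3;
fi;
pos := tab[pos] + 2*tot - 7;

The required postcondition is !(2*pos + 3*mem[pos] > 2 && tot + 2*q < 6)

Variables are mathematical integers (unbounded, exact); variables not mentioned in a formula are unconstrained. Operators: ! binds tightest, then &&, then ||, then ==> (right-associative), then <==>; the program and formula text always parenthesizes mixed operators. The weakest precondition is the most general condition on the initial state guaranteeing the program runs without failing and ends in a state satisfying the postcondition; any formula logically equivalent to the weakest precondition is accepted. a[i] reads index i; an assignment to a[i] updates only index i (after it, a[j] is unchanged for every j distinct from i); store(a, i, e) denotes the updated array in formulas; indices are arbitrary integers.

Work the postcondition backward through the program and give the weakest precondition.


Working backward. After the program, the postcondition !(2*pos + 3*mem[pos] > 2 && tot + 2*q < 6) must hold; in canonical form it is !(3*mem[pos] + 2*pos > 2 && 2*q + tot < 6).
Before pos := tab[pos] + 2*tot - 7: !(3*mem[tab[pos] + 2*tot - 7] + 2*tab[pos] + 4*tot > 16 && 2*q + tot < 6)
Then branch requires !(3*mem[store(tab, 4, tot)[2*tot] + 2*tot - 7] + 2*store(tab, 4, tot)[2*tot] + 4*tot > 16 && 2*q + tot < 6); else branch requires !(3*mem[store(tab, tot + 2, u + 3)[pos] + 2*tot - 7] + 2*store(tab, tot + 2, u + 3)[pos] + 4*tot > 16 && 2*q + tot < 6).
Before the if: ((3*tot >= tab[tot + 2] + 3*u + 7 || 4*q > 3) ==> (!(3*mem[store(tab, 4, tot)[2*tot] + 2*tot - 7] + 2*store(tab, 4, tot)[2*tot] + 4*tot > 16 && 2*q + tot < 6))) && ((!(3*tot >= tab[tot + 2] + 3*u + 7 || 4*q > 3)) ==> (!(3*mem[store(tab, tot + 2, u + 3)[pos] + 2*tot - 7] + 2*store(tab, tot + 2, u + 3)[pos] + 4*tot > 16 && 2*q + tot < 6)))
Answer: WP = ((3*tot >= tab[tot + 2] + 3*u + 7 || 4*q > 3) ==> (!(3*mem[store(tab, 4, tot)[2*tot] + 2*tot - 7] + 2*store(tab, 4, tot)[2*tot] + 4*tot > 16 && 2*q + tot < 6))) && ((!(3*tot >= tab[tot + 2] + 3*u + 7 || 4*q > 3)) ==> (!(3*mem[store(tab, tot + 2, u + 3)[pos] + 2*tot - 7] + 2*store(tab, tot + 2, u + 3)[pos] + 4*tot > 16 && 2*q + tot < 6)))


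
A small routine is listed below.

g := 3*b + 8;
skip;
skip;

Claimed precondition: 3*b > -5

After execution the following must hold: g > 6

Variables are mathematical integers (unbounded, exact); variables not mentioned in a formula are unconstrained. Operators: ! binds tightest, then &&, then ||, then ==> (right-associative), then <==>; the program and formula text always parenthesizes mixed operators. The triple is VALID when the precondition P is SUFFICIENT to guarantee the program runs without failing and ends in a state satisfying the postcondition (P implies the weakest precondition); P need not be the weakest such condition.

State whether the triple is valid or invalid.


Working backward. After the program, g > 6 must hold.
Before skip: g > 6
Before skip: g > 6
Before g := 3*b + 8: 3*b > -2
The weakest precondition is 3*b > -2.
Check whether 3*b > -5 implies it.
Countermodel: at the initial state b = -1, the precondition holds but the weakest precondition fails.
Answer: invalid


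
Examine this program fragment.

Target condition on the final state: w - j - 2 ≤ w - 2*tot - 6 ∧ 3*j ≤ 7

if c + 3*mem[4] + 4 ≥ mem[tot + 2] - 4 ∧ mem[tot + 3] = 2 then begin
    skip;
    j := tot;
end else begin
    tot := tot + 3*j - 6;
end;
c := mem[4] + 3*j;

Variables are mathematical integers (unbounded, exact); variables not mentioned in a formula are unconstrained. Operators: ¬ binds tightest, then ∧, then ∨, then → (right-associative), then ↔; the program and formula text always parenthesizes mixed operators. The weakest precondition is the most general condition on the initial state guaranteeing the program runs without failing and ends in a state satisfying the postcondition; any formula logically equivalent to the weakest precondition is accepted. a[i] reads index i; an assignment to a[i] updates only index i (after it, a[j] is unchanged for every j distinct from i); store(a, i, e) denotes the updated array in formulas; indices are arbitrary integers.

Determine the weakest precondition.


Working backward. After the program, the postcondition w - j - 2 ≤ w - 2*tot - 6 ∧ 3*j ≤ 7 must hold; in canonical form it is 2*tot ≤ j - 4 ∧ 3*j ≤ 7.
Before c := mem[4] + 3*j: 2*tot ≤ j - 4 ∧ 3*j ≤ 7
Then branch requires tot ≤ -4 ∧ 3*tot ≤ 7; else branch requires 5*j + 2*tot ≤ 8 ∧ 3*j ≤ 7.
Before the if: ((3*mem[4] + c ≥ mem[tot + 2] - 8 ∧ mem[tot + 3] = 2) → (tot ≤ -4 ∧ 3*tot ≤ 7)) ∧ ((¬(3*mem[4] + c ≥ mem[tot + 2] - 8 ∧ mem[tot + 3] = 2)) → (5*j + 2*tot ≤ 8 ∧ 3*j ≤ 7))
Answer: WP = ((3*mem[4] + c ≥ mem[tot + 2] - 8 ∧ mem[tot + 3] = 2) → (tot ≤ -4 ∧ 3*tot ≤ 7)) ∧ ((¬(3*mem[4] + c ≥ mem[tot + 2] - 8 ∧ mem[tot + 3] = 2)) → (5*j + 2*tot ≤ 8 ∧ 3*j ≤ 7))


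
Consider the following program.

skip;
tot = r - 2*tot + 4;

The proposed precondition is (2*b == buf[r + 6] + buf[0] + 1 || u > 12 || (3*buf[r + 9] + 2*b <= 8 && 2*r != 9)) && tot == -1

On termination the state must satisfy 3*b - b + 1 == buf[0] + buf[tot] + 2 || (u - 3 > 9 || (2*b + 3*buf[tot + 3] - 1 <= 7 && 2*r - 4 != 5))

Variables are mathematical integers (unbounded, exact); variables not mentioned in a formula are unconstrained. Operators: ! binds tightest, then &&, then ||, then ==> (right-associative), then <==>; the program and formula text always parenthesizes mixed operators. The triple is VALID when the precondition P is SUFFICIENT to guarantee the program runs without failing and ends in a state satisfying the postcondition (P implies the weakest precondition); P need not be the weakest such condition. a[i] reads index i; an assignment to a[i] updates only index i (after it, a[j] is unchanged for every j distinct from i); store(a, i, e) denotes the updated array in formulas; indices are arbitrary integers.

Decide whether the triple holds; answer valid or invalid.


Working backward. After the program, the postcondition 3*b - b + 1 == buf[0] + buf[tot] + 2 || (u - 3 > 9 || (2*b + 3*buf[tot + 3] - 1 <= 7 && 2*r - 4 != 5)) must hold; in canonical form it is 2*b == buf[0] + buf[tot] + 1 || u > 12 || (3*buf[tot + 3] + 2*b <= 8 && 2*r != 9).
Before tot := r - 2*tot + 4: 2*b == buf[r - 2*tot + 4] + buf[0] + 1 || u > 12 || (3*buf[r - 2*tot + 7] + 2*b <= 8 && 2*r != 9)
Before skip: 2*b == buf[r - 2*tot + 4] + buf[0] + 1 || u > 12 || (3*buf[r - 2*tot + 7] + 2*b <= 8 && 2*r != 9)
The weakest precondition is 2*b == buf[r - 2*tot + 4] + buf[0] + 1 || u > 12 || (3*buf[r - 2*tot + 7] + 2*b <= 8 && 2*r != 9).
Check whether (2*b == buf[r + 6] + buf[0] + 1 || u > 12 || (3*buf[r + 9] + 2*b <= 8 && 2*r != 9)) && tot == -1 implies it.
Every state satisfying the precondition satisfies the weakest precondition: the implication holds.
Answer: valid


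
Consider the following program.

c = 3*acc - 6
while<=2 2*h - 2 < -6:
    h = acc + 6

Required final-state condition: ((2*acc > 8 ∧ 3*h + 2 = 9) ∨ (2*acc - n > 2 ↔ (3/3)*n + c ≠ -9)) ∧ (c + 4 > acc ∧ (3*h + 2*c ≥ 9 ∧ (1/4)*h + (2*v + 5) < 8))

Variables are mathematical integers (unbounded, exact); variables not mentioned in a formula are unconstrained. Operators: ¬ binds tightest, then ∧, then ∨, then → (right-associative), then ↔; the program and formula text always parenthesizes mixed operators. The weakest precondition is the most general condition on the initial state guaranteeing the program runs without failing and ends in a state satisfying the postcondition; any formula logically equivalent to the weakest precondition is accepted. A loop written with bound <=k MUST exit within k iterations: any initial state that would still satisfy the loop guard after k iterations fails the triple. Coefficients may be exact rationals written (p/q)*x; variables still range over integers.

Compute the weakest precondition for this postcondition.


Working backward. After the program, the postcondition ((2*acc > 8 ∧ 3*h + 2 = 9) ∨ (2*acc - n > 2 ↔ (3/3)*n + c ≠ -9)) ∧ (c + 4 > acc ∧ (3*h + 2*c ≥ 9 ∧ (1/4)*h + (2*v + 5) < 8)) must hold; in canonical form it is ((2*acc > 8 ∧ 3*h = 7) ∨ (2*acc > n + 2 ↔ c + n ≠ -9)) ∧ c > acc - 4 ∧ 2*c + 3*h ≥ 9 ∧ (1/4)*h + 2*v < 3.
Before the loop (bound <=2), unroll the exhaustion recursion (WP_0 = exit-now case; WP_j = one more guarded iteration, up to j = 2):
  WP_0: (¬(2*h < -4)) ∧ ((2*acc > 8 ∧ 3*h = 7) ∨ (2*acc > n + 2 ↔ c + n ≠ -9)) ∧ c > acc - 4 ∧ 2*c + 3*h ≥ 9 ∧ (1/4)*h + 2*v < 3
  WP_1: (2*h < -4 → ((¬(2*acc < -16)) ∧ ((2*acc > 8 ∧ 3*acc = -11) ∨ (2*acc > n + 2 ↔ c + n ≠ -9)) ∧ c > acc - 4 ∧ 3*acc + 2*c ≥ -9 ∧ (1/4)*acc + 2*v < 3/2)) ∧ ((¬(2*h < -4)) → (((2*acc > 8 ∧ 3*h = 7) ∨ (2*acc > n + 2 ↔ c + n ≠ -9)) ∧ c > acc - 4 ∧ 2*c + 3*h ≥ 9 ∧ (1/4)*h + 2*v < 3))
  WP_2: (2*h < -4 → ((2*acc < -16 → ((¬(2*acc < -16)) ∧ ((2*acc > 8 ∧ 3*acc = -11) ∨ (2*acc > n + 2 ↔ c + n ≠ -9)) ∧ c > acc - 4 ∧ 3*acc + 2*c ≥ -9 ∧ (1/4)*acc + 2*v < 3/2)) ∧ ((¬(2*acc < -16)) → (((2*acc > 8 ∧ 3*acc = -11) ∨ (2*acc > n + 2 ↔ c + n ≠ -9)) ∧ c > acc - 4 ∧ 3*acc + 2*c ≥ -9 ∧ (1/4)*acc + 2*v < 3/2)))) ∧ ((¬(2*h < -4)) → (((2*acc > 8 ∧ 3*h = 7) ∨ (2*acc > n + 2 ↔ c + n ≠ -9)) ∧ c > acc - 4 ∧ 2*c + 3*h ≥ 9 ∧ (1/4)*h + 2*v < 3))
So before the loop: (2*h < -4 → ((2*acc < -16 → ((¬(2*acc < -16)) ∧ ((2*acc > 8 ∧ 3*acc = -11) ∨ (2*acc > n + 2 ↔ c + n ≠ -9)) ∧ c > acc - 4 ∧ 3*acc + 2*c ≥ -9 ∧ (1/4)*acc + 2*v < 3/2)) ∧ ((¬(2*acc < -16)) → (((2*acc > 8 ∧ 3*acc = -11) ∨ (2*acc > n + 2 ↔ c + n ≠ -9)) ∧ c > acc - 4 ∧ 3*acc + 2*c ≥ -9 ∧ (1/4)*acc + 2*v < 3/2)))) ∧ ((¬(2*h < -4)) → (((2*acc > 8 ∧ 3*h = 7) ∨ (2*acc > n + 2 ↔ c + n ≠ -9)) ∧ c > acc - 4 ∧ 2*c + 3*h ≥ 9 ∧ (1/4)*h + 2*v < 3))
Before c := 3*acc - 6: (2*h < -4 → ((2*acc < -16 → ((¬(2*acc < -16)) ∧ ((2*acc > 8 ∧ 3*acc = -11) ∨ (2*acc > n + 2 ↔ 3*acc + n ≠ -3)) ∧ 2*acc > 2 ∧ 9*acc ≥ 3 ∧ (1/4)*acc + 2*v < 3/2)) ∧ ((¬(2*acc < -16)) → (((2*acc > 8 ∧ 3*acc = -11) ∨ (2*acc > n + 2 ↔ 3*acc + n ≠ -3)) ∧ 2*acc > 2 ∧ 9*acc ≥ 3 ∧ (1/4)*acc + 2*v < 3/2)))) ∧ ((¬(2*h < -4)) → (((2*acc > 8 ∧ 3*h = 7) ∨ (2*acc > n + 2 ↔ 3*acc + n ≠ -3)) ∧ 2*acc > 2 ∧ 6*acc + 3*h ≥ 21 ∧ (1/4)*h + 2*v < 3))
Answer: WP = (2*h < -4 → ((2*acc < -16 → ((¬(2*acc < -16)) ∧ ((2*acc > 8 ∧ 3*acc = -11) ∨ (2*acc > n + 2 ↔ 3*acc + n ≠ -3)) ∧ 2*acc > 2 ∧ 9*acc ≥ 3 ∧ (1/4)*acc + 2*v < 3/2)) ∧ ((¬(2*acc < -16)) → (((2*acc > 8 ∧ 3*acc = -11) ∨ (2*acc > n + 2 ↔ 3*acc + n ≠ -3)) ∧ 2*acc > 2 ∧ 9*acc ≥ 3 ∧ (1/4)*acc + 2*v < 3/2)))) ∧ ((¬(2*h < -4)) → (((2*acc > 8 ∧ 3*h = 7) ∨ (2*acc > n + 2 ↔ 3*acc + n ≠ -3)) ∧ 2*acc > 2 ∧ 6*acc + 3*h ≥ 21 ∧ (1/4)*h + 2*v < 3))


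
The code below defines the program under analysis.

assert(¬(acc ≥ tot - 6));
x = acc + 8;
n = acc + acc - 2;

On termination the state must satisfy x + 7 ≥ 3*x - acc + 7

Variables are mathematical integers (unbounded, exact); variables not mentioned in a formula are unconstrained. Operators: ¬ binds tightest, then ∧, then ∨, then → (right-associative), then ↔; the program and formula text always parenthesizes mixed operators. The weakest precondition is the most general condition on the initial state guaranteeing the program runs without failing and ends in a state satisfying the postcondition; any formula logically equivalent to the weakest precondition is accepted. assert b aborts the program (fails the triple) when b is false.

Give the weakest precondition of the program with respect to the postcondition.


Working backward. After the program, the postcondition x + 7 ≥ 3*x - acc + 7 must hold; in canonical form it is acc ≥ 2*x.
Before n := acc + acc - 2: acc ≥ 2*x
Before x := acc + 8: acc ≤ -16
Before assert ¬(acc ≥ tot - 6): (¬(acc ≥ tot - 6)) ∧ acc ≤ -16
Answer: WP = (¬(acc ≥ tot - 6)) ∧ acc ≤ -16


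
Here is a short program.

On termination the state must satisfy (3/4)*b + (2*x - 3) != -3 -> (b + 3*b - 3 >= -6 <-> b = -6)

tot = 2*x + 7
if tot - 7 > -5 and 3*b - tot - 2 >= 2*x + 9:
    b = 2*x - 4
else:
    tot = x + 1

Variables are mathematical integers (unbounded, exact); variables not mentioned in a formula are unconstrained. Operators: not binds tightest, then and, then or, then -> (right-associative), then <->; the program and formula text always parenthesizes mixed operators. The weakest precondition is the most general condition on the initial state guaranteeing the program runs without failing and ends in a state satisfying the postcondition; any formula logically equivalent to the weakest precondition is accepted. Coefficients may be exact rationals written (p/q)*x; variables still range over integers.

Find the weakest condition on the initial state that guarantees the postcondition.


Working backward. After the program, the postcondition (3/4)*b + (2*x - 3) != -3 -> (b + 3*b - 3 >= -6 <-> b = -6) must hold; in canonical form it is (3/4)*b + 2*x != 0 -> (4*b >= -3 <-> b = -6).
Then branch requires (7/2)*x != 3 -> (8*x >= 13 <-> 2*x = -2); else branch requires (3/4)*b + 2*x != 0 -> (4*b >= -3 <-> b = -6).
Before the if: ((tot > 2 and 3*b >= tot + 2*x + 11) -> ((7/2)*x != 3 -> (8*x >= 13 <-> 2*x = -2))) and ((not (tot > 2 and 3*b >= tot + 2*x + 11)) -> ((3/4)*b + 2*x != 0 -> (4*b >= -3 <-> b = -6)))
Before tot := 2*x + 7: ((2*x > -5 and 3*b >= 4*x + 18) -> ((7/2)*x != 3 -> (8*x >= 13 <-> 2*x = -2))) and ((not (2*x > -5 and 3*b >= 4*x + 18)) -> ((3/4)*b + 2*x != 0 -> (4*b >= -3 <-> b = -6)))
Answer: WP = ((2*x > -5 and 3*b >= 4*x + 18) -> ((7/2)*x != 3 -> (8*x >= 13 <-> 2*x = -2))) and ((not (2*x > -5 and 3*b >= 4*x + 18)) -> ((3/4)*b + 2*x != 0 -> (4*b >= -3 <-> b = -6)))


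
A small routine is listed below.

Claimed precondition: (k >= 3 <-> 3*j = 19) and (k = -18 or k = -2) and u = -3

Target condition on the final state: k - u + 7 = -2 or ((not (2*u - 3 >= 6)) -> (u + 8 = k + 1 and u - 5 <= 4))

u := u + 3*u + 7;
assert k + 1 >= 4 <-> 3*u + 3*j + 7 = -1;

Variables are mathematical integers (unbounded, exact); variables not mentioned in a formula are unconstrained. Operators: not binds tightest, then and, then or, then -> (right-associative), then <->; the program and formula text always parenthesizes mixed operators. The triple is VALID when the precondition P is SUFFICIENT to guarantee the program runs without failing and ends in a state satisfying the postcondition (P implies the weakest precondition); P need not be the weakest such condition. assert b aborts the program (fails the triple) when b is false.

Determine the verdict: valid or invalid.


Working backward. After the program, the postcondition k - u + 7 = -2 or ((not (2*u - 3 >= 6)) -> (u + 8 = k + 1 and u - 5 <= 4)) must hold; in canonical form it is k = u - 9 or ((not (2*u >= 9)) -> (u = k - 7 and u <= 9)).
Before assert k + 1 >= 4 <-> 3*u + 3*j + 7 = -1: (k >= 3 <-> 3*j + 3*u = -8) and (k = u - 9 or ((not (2*u >= 9)) -> (u = k - 7 and u <= 9)))
Before u := u + 3*u + 7: (k >= 3 <-> 3*j + 12*u = -29) and (k = 4*u - 2 or ((not (8*u >= -5)) -> (4*u = k - 14 and 4*u <= 2)))
The weakest precondition is (k >= 3 <-> 3*j + 12*u = -29) and (k = 4*u - 2 or ((not (8*u >= -5)) -> (4*u = k - 14 and 4*u <= 2))).
Check whether (k >= 3 <-> 3*j = 19) and (k = -18 or k = -2) and u = -3 implies it.
Countermodel: at the initial state j = 0, k = -2, u = -3, the precondition holds but the weakest precondition fails.
Answer: invalid


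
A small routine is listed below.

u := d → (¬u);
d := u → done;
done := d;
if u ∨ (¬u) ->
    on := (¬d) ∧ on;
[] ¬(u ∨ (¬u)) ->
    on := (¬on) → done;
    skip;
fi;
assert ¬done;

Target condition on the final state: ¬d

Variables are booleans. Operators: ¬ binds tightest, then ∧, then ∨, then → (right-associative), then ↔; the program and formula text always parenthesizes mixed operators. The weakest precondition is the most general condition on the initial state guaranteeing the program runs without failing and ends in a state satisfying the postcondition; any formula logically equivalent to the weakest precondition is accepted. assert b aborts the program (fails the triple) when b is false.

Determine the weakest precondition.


Working backward. After the program, ¬d must hold.
Before assert ¬done: (¬done) ∧ (¬d)
Then branch requires (¬done) ∧ (¬d); else branch requires (¬done) ∧ (¬d).
Before the if: (¬done) ∧ (¬d)
Before done := d: ¬d
Before d := u → done: ¬(u → done)
Before u := d → (¬u): ¬((d → (¬u)) → done)
Answer: WP = ¬((d → (¬u)) → done)


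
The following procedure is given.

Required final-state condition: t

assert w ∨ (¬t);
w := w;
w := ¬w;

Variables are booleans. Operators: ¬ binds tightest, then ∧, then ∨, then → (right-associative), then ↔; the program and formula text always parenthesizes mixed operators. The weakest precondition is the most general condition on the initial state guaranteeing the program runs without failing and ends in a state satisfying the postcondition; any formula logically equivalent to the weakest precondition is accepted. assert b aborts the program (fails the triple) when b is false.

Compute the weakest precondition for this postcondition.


Working backward. After the program, t must hold.
Before w := ¬w: t
Before w := w: t
Before assert w ∨ (¬t): (w ∨ (¬t)) ∧ t
Answer: WP = (w ∨ (¬t)) ∧ t


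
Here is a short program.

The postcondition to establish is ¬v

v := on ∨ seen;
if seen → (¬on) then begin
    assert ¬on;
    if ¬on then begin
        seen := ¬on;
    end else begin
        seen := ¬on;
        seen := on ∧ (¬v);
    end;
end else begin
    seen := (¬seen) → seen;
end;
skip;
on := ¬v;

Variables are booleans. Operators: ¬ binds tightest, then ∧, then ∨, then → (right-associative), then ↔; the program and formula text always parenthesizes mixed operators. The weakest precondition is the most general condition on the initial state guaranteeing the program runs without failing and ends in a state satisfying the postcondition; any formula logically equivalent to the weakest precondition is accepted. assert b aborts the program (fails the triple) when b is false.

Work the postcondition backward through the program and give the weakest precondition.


Working backward. After the program, ¬v must hold.
Before on := ¬v: ¬v
Before skip: ¬v
Then branch requires (¬on) ∧ ((¬on) → (¬v)) ∧ (on → (¬v)); else branch requires ¬v.
Before the if: ((seen → (¬on)) → ((¬on) ∧ ((¬on) → (¬v)) ∧ (on → (¬v)))) ∧ ((¬(seen → (¬on))) → (¬v))
Before v := on ∨ seen: ((seen → (¬on)) → ((¬on) ∧ ((¬on) → (¬(on ∨ seen))) ∧ (on → (¬(on ∨ seen))))) ∧ ((¬(seen → (¬on))) → (¬(on ∨ seen)))
Answer: WP = ((seen → (¬on)) → ((¬on) ∧ ((¬on) → (¬(on ∨ seen))) ∧ (on → (¬(on ∨ seen))))) ∧ ((¬(seen → (¬on))) → (¬(on ∨ seen)))


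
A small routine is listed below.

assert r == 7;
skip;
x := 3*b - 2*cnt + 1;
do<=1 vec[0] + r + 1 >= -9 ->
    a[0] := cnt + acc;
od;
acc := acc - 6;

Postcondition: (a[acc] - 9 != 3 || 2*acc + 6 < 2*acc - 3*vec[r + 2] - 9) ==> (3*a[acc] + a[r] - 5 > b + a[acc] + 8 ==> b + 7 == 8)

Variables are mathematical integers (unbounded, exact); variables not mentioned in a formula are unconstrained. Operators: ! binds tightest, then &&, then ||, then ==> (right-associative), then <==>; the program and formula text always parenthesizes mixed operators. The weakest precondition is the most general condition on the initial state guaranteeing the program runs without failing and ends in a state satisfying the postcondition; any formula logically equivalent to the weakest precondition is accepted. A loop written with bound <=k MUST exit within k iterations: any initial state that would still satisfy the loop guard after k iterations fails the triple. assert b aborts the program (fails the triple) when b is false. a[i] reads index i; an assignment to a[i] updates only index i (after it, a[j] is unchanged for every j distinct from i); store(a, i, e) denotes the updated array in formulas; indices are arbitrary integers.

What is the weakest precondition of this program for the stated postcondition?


Working backward. After the program, the postcondition (a[acc] - 9 != 3 || 2*acc + 6 < 2*acc - 3*vec[r + 2] - 9) ==> (3*a[acc] + a[r] - 5 > b + a[acc] + 8 ==> b + 7 == 8) must hold; in canonical form it is (a[acc] != 12 || 3*vec[r + 2] < -15) ==> (2*a[acc] + a[r] > b + 13 ==> b == 1).
Before acc := acc - 6: (a[acc - 6] != 12 || 3*vec[r + 2] < -15) ==> (2*a[acc - 6] + a[r] > b + 13 ==> b == 1)
Before the loop (bound <=1), unroll the exhaustion recursion (WP_0 = exit-now case; WP_j = one more guarded iteration, up to j = 1):
  WP_0: (!(vec[0] + r >= -10)) && ((a[acc - 6] != 12 || 3*vec[r + 2] < -15) ==> (2*a[acc - 6] + a[r] > b + 13 ==> b == 1))
  WP_1: (vec[0] + r >= -10 ==> ((!(vec[0] + r >= -10)) && ((store(a, 0, acc + cnt)[acc - 6] != 12 || 3*vec[r + 2] < -15) ==> (2*store(a, 0, acc + cnt)[acc - 6] + store(a, 0, acc + cnt)[r] > b + 13 ==> b == 1)))) && ((!(vec[0] + r >= -10)) ==> ((a[acc - 6] != 12 || 3*vec[r + 2] < -15) ==> (2*a[acc - 6] + a[r] > b + 13 ==> b == 1)))
So before the loop: (vec[0] + r >= -10 ==> ((!(vec[0] + r >= -10)) && ((store(a, 0, acc + cnt)[acc - 6] != 12 || 3*vec[r + 2] < -15) ==> (2*store(a, 0, acc + cnt)[acc - 6] + store(a, 0, acc + cnt)[r] > b + 13 ==> b == 1)))) && ((!(vec[0] + r >= -10)) ==> ((a[acc - 6] != 12 || 3*vec[r + 2] < -15) ==> (2*a[acc - 6] + a[r] > b + 13 ==> b == 1)))
Before x := 3*b - 2*cnt + 1: (vec[0] + r >= -10 ==> ((!(vec[0] + r >= -10)) && ((store(a, 0, acc + cnt)[acc - 6] != 12 || 3*vec[r + 2] < -15) ==> (2*store(a, 0, acc + cnt)[acc - 6] + store(a, 0, acc + cnt)[r] > b + 13 ==> b == 1)))) && ((!(vec[0] + r >= -10)) ==> ((a[acc - 6] != 12 || 3*vec[r + 2] < -15) ==> (2*a[acc - 6] + a[r] > b + 13 ==> b == 1)))
Before skip: (vec[0] + r >= -10 ==> ((!(vec[0] + r >= -10)) && ((store(a, 0, acc + cnt)[acc - 6] != 12 || 3*vec[r + 2] < -15) ==> (2*store(a, 0, acc + cnt)[acc - 6] + store(a, 0, acc + cnt)[r] > b + 13 ==> b == 1)))) && ((!(vec[0] + r >= -10)) ==> ((a[acc - 6] != 12 || 3*vec[r + 2] < -15) ==> (2*a[acc - 6] + a[r] > b + 13 ==> b == 1)))
Before assert r == 7: r == 7 && (vec[0] + r >= -10 ==> ((!(vec[0] + r >= -10)) && ((store(a, 0, acc + cnt)[acc - 6] != 12 || 3*vec[r + 2] < -15) ==> (2*store(a, 0, acc + cnt)[acc - 6] + store(a, 0, acc + cnt)[r] > b + 13 ==> b == 1)))) && ((!(vec[0] + r >= -10)) ==> ((a[acc - 6] != 12 || 3*vec[r + 2] < -15) ==> (2*a[acc - 6] + a[r] > b + 13 ==> b == 1)))
Answer: WP = r == 7 && (vec[0] + r >= -10 ==> ((!(vec[0] + r >= -10)) && ((store(a, 0, acc + cnt)[acc - 6] != 12 || 3*vec[r + 2] < -15) ==> (2*store(a, 0, acc + cnt)[acc - 6] + store(a, 0, acc + cnt)[r] > b + 13 ==> b == 1)))) && ((!(vec[0] + r >= -10)) ==> ((a[acc - 6] != 12 || 3*vec[r + 2] < -15) ==> (2*a[acc - 6] + a[r] > b + 13 ==> b == 1)))


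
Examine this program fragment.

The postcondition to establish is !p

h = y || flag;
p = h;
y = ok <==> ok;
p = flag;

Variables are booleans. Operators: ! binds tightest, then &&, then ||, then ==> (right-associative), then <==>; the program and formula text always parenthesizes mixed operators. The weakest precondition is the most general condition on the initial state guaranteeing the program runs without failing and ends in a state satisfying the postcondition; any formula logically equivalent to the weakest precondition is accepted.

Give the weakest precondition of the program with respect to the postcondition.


Working backward. After the program, !p must hold.
Before p := flag: !flag
Before y := ok <==> ok: !flag
Before p := h: !flag
Before h := y || flag: !flag
Answer: WP = !flag


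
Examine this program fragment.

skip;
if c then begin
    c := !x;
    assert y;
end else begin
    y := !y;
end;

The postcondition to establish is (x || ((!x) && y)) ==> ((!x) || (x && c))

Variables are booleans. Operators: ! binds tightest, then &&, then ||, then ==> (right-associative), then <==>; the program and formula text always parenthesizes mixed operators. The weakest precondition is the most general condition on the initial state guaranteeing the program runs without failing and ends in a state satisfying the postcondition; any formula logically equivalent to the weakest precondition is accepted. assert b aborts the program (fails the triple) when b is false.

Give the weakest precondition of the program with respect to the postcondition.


Working backward. After the program, (x || ((!x) && y)) ==> ((!x) || (x && c)) must hold.
Then branch requires y && ((x || ((!x) && y)) ==> (!x)); else branch requires (x || ((!x) && (!y))) ==> ((!x) || (x && c)).
Before the if: (c ==> (y && ((x || ((!x) && y)) ==> (!x)))) && ((!c) ==> ((x || ((!x) && (!y))) ==> ((!x) || (x && c))))
Before skip: (c ==> (y && ((x || ((!x) && y)) ==> (!x)))) && ((!c) ==> ((x || ((!x) && (!y))) ==> ((!x) || (x && c))))
Answer: WP = (c ==> (y && ((x || ((!x) && y)) ==> (!x)))) && ((!c) ==> ((x || ((!x) && (!y))) ==> ((!x) || (x && c))))


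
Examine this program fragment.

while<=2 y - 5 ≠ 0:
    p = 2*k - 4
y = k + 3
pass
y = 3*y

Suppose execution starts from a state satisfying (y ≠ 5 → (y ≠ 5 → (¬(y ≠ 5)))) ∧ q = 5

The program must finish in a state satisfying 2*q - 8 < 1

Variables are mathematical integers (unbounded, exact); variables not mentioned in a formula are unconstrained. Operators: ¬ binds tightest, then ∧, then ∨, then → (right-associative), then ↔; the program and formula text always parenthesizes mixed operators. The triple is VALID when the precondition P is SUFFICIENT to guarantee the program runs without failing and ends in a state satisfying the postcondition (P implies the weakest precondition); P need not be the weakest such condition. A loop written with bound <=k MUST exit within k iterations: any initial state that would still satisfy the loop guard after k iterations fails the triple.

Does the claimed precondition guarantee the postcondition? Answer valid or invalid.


Working backward. After the program, the postcondition 2*q - 8 < 1 must hold; in canonical form it is 2*q < 9.
Before y := 3*y: 2*q < 9
Before skip: 2*q < 9
Before y := k + 3: 2*q < 9
Before the loop (bound <=2), unroll the exhaustion recursion (WP_0 = exit-now case; WP_j = one more guarded iteration, up to j = 2):
  WP_0: (¬(y ≠ 5)) ∧ 2*q < 9
  WP_1: (y ≠ 5 → ((¬(y ≠ 5)) ∧ 2*q < 9)) ∧ ((¬(y ≠ 5)) → 2*q < 9)
  WP_2: (y ≠ 5 → ((y ≠ 5 → ((¬(y ≠ 5)) ∧ 2*q < 9)) ∧ ((¬(y ≠ 5)) → 2*q < 9))) ∧ ((¬(y ≠ 5)) → 2*q < 9)
So before the loop: (y ≠ 5 → ((y ≠ 5 → ((¬(y ≠ 5)) ∧ 2*q < 9)) ∧ ((¬(y ≠ 5)) → 2*q < 9))) ∧ ((¬(y ≠ 5)) → 2*q < 9)
The weakest precondition is (y ≠ 5 → ((y ≠ 5 → ((¬(y ≠ 5)) ∧ 2*q < 9)) ∧ ((¬(y ≠ 5)) → 2*q < 9))) ∧ ((¬(y ≠ 5)) → 2*q < 9).
Check whether (y ≠ 5 → (y ≠ 5 → (¬(y ≠ 5)))) ∧ q = 5 implies it.
Countermodel: at the initial state q = 5, y = 5, the precondition holds but the weakest precondition fails.
Answer: invalid


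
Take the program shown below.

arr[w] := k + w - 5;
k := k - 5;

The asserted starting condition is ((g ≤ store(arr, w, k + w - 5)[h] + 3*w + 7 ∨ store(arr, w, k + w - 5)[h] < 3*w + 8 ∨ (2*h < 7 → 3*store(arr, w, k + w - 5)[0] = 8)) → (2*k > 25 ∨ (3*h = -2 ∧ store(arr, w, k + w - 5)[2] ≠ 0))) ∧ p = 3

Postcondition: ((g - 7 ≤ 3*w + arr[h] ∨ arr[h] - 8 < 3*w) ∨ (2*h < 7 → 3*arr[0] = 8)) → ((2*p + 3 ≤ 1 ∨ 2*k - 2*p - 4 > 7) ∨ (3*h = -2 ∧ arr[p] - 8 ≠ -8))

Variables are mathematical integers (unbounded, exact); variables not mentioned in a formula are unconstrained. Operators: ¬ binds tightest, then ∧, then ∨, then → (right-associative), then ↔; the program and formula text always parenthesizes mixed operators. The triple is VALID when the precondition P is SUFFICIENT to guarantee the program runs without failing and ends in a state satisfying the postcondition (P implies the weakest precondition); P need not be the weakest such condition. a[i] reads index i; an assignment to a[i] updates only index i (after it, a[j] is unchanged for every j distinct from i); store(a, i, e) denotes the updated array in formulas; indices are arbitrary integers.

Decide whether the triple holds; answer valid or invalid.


Working backward. After the program, the postcondition ((g - 7 ≤ 3*w + arr[h] ∨ arr[h] - 8 < 3*w) ∨ (2*h < 7 → 3*arr[0] = 8)) → ((2*p + 3 ≤ 1 ∨ 2*k - 2*p - 4 > 7) ∨ (3*h = -2 ∧ arr[p] - 8 ≠ -8)) must hold; in canonical form it is (g ≤ arr[h] + 3*w + 7 ∨ arr[h] < 3*w + 8 ∨ (2*h < 7 → 3*arr[0] = 8)) → (2*p ≤ -2 ∨ 2*k > 2*p + 11 ∨ (3*h = -2 ∧ arr[p] ≠ 0)).
Before k := k - 5: (g ≤ arr[h] + 3*w + 7 ∨ arr[h] < 3*w + 8 ∨ (2*h < 7 → 3*arr[0] = 8)) → (2*p ≤ -2 ∨ 2*k > 2*p + 21 ∨ (3*h = -2 ∧ arr[p] ≠ 0))
Before arr[w] := k + w - 5: (g ≤ store(arr, w, k + w - 5)[h] + 3*w + 7 ∨ store(arr, w, k + w - 5)[h] < 3*w + 8 ∨ (2*h < 7 → 3*store(arr, w, k + w - 5)[0] = 8)) → (2*p ≤ -2 ∨ 2*k > 2*p + 21 ∨ (3*h = -2 ∧ store(arr, w, k + w - 5)[p] ≠ 0))
The weakest precondition is (g ≤ store(arr, w, k + w - 5)[h] + 3*w + 7 ∨ store(arr, w, k + w - 5)[h] < 3*w + 8 ∨ (2*h < 7 → 3*store(arr, w, k + w - 5)[0] = 8)) → (2*p ≤ -2 ∨ 2*k > 2*p + 21 ∨ (3*h = -2 ∧ store(arr, w, k + w - 5)[p] ≠ 0)).
Check whether ((g ≤ store(arr, w, k + w - 5)[h] + 3*w + 7 ∨ store(arr, w, k + w - 5)[h] < 3*w + 8 ∨ (2*h < 7 → 3*store(arr, w, k + w - 5)[0] = 8)) → (2*k > 25 ∨ (3*h = -2 ∧ store(arr, w, k + w - 5)[2] ≠ 0))) ∧ p = 3 implies it.
Countermodel: at the initial state arr = {[-1] = -7040, [0] = 2, [2] = 2, [3] = 2, elsewhere 2}, g = -7032, h = -1, k = 13, p = 3, w = 0, the precondition holds but the weakest precondition fails.
Answer: invalid


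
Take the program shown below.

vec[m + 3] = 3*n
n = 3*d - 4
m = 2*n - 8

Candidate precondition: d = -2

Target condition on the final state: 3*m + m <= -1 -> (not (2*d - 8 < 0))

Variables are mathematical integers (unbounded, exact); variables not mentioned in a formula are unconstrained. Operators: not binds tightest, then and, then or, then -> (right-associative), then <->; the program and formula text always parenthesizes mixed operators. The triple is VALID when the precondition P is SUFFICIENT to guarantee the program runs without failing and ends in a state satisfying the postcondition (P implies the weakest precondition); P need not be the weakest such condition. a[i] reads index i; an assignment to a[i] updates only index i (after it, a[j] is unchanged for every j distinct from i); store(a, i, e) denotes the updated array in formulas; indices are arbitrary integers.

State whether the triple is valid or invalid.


Working backward. After the program, the postcondition 3*m + m <= -1 -> (not (2*d - 8 < 0)) must hold; in canonical form it is 4*m <= -1 -> (not (2*d < 8)).
Before m := 2*n - 8: 8*n <= 31 -> (not (2*d < 8))
Before n := 3*d - 4: 24*d <= 63 -> (not (2*d < 8))
Before vec[m + 3] := 3*n: 24*d <= 63 -> (not (2*d < 8))
The weakest precondition is 24*d <= 63 -> (not (2*d < 8)).
Check whether d = -2 implies it.
Countermodel: at the initial state d = -2, the precondition holds but the weakest precondition fails.
Answer: invalid
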